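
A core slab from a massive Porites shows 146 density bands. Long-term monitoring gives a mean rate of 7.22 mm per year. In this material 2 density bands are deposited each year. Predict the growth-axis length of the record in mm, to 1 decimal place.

527.1 mm

With 2 density bands per year, 146 / 2 = 73 years.
Length ≈ 7.22 × 73 = 527.1 mm.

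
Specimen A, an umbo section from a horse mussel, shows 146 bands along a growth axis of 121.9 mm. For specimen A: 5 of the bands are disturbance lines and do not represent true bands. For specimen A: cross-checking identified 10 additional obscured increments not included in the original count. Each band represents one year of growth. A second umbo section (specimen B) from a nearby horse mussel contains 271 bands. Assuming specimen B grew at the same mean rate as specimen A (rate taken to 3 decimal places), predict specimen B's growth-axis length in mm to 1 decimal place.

218.7 mm

Specimen A: after corrections the count is 146 − 5 + 10 = 151 bands.
A: 121.9 mm over 151 years gives 121.9 / 151 ≈ 0.807 mm per year.
For B, 0.807 mm/year × 271 years = 218.7 mm.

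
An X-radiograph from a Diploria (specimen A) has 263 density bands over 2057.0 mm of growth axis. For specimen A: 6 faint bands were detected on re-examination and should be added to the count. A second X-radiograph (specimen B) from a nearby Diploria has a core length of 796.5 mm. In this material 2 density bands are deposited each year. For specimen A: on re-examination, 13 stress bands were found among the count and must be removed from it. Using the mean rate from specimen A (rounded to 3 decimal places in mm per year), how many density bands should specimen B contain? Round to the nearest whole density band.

99 density bands

Specimen A: adjusted count: 263 − 13 + 6 = 256 density bands.
Specimen A: 256 density bands at 2 per year is 256 / 2 = 128 years.
A: Mean rate = 2057.0 mm / 128 years ≈ 16.070 mm/year.
For B, 796.5 / 16.070 = 49.56 years; at 2 density bands per year that is 49.56 × 2 ≈ 99 density bands.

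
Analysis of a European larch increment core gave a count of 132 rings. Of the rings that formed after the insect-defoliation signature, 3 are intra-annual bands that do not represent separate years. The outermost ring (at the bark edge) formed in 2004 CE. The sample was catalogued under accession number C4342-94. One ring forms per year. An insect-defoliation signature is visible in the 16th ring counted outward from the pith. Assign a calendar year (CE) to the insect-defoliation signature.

1891 CE

132 − 16 = 116 rings lie beyond the insect-defoliation signature toward the bark edge.
116 − 3 false = 113 true rings after the insect-defoliation signature.
2004 − 113 = 1891 CE.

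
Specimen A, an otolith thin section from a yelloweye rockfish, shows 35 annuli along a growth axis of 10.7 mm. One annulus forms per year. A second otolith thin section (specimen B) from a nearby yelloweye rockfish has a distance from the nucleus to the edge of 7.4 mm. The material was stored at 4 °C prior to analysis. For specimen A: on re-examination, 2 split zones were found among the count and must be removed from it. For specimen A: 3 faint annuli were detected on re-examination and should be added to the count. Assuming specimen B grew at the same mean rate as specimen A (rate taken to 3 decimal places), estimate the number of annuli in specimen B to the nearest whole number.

25 annuli

Specimen A: correcting the raw count gives 35 − 2 + 3 = 36 true annuli.
A: 10.7 mm over 36 years gives 10.7 / 36 ≈ 0.297 mm per year.
Specimen B: 7.4 mm / 0.297 mm per year = 24.92 years ≈ 25 annuli.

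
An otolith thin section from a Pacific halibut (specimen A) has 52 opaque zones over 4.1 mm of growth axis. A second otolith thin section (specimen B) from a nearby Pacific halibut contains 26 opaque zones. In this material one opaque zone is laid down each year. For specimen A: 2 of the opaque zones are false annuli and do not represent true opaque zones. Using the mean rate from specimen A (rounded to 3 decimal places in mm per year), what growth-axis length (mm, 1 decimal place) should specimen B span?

2.1 mm

Specimen A: correcting the raw count gives 52 − 2 = 50 true opaque zones.
A: Mean rate = 4.1 mm / 50 years ≈ 0.082 mm per year.
Length of B = 0.082 × 26 = 2.1 mm.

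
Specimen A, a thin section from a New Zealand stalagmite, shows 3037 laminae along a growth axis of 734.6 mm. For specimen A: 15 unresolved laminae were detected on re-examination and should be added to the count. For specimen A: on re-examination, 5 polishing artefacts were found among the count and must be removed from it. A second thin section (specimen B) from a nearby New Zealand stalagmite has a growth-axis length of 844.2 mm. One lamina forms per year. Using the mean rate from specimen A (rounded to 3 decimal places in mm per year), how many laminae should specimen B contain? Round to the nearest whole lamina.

Specimen A: true lamina count = 3037 − 5 + 15 = 3047.
A: Mean rate = 734.6 mm / 3047 years ≈ 0.241 mm/yr.
Specimen B: 844.2 mm / 0.241 mm per year = 3502.90 years ≈ 3503 laminae.

3503 laminae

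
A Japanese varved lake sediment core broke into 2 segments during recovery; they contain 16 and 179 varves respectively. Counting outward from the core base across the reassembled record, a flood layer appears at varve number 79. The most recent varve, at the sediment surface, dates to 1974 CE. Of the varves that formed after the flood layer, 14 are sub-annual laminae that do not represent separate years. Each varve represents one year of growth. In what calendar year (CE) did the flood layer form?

1872 CE

Total varves = 16 + 179 = 195.
Between varve 79 and the sediment surface there are 195 − 79 = 116 varves.
Excluding 14 false varves: 116 − 14 = 102.
The varve at the sediment surface is 1974 CE, so the flood layer dates to 1974 − 102 = 1872 CE.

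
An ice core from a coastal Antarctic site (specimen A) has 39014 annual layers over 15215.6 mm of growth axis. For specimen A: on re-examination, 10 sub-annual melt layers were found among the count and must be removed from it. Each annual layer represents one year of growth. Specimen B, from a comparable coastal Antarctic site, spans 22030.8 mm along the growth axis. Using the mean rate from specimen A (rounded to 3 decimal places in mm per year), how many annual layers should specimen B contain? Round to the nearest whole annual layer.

Specimen A: after corrections the count is 39014 − 10 = 39004 annual layers.
A: 15215.6 mm over 39004 years gives 15215.6 / 39004 ≈ 0.390 mm per year.
Specimen B: 22030.8 mm / 0.390 mm per year = 56489.23 years ≈ 56489 annual layers.

56489 annual layers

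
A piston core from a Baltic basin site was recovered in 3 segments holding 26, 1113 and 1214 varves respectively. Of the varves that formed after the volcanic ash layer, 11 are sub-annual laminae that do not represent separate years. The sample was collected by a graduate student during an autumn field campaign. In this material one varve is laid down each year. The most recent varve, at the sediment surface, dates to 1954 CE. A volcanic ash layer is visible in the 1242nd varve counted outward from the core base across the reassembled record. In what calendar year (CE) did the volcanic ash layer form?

854 CE

Total varves = 26 + 1113 + 1214 = 2353.
The volcanic ash layer sits at varve 1242 from the core base, so 2353 − 1242 = 1111 varves formed after it.
Excluding 11 false varves: 1111 − 11 = 1100.
1954 − 1100 = 854 CE.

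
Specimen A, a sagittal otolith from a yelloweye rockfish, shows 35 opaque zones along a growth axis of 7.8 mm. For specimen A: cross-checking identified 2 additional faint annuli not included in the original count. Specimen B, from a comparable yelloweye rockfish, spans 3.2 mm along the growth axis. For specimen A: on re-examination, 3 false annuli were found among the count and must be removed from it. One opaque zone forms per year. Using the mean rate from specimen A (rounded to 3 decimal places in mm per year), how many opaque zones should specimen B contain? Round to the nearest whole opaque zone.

14 opaque zones

Specimen A: adjusted count: 35 − 3 + 2 = 34 opaque zones.
A: Mean rate = 7.8 mm / 34 years ≈ 0.229 mm per year.
Specimen B: 3.2 mm / 0.229 mm per year = 13.97 years ≈ 14 opaque zones.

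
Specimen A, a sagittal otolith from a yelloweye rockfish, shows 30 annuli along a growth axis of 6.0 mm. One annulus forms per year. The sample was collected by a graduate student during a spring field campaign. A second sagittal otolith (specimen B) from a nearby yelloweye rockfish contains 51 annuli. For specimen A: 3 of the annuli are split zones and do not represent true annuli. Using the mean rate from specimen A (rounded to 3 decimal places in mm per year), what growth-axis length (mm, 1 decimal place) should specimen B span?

Specimen A: after corrections the count is 30 − 3 = 27 annuli.
A: 6.0 mm over 27 years gives 6.0 / 27 ≈ 0.222 mm/yr.
For B, 0.222 mm/year × 51 years = 11.3 mm.

11.3 mm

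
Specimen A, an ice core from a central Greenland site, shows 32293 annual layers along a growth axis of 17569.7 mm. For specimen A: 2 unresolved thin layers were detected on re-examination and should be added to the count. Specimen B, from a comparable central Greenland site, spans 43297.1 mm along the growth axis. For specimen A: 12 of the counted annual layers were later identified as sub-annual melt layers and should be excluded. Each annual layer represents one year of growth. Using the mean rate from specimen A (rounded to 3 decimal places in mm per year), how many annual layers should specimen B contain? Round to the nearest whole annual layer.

Specimen A: true annual layer count = 32293 − 12 + 2 = 32283.
A: Mean rate = 17569.7 mm / 32283 years ≈ 0.544 mm per year.
For B, 43297.1 / 0.544 = 79590.26 years ≈ 79590 annual layers.

79590 annual layers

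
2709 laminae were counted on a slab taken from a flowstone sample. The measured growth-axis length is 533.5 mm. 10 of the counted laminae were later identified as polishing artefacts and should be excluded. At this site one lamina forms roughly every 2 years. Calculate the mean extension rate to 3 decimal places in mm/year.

0.099 mm/year

Adjusted count: 2709 − 10 = 2699 laminae.
At 2 years per lamina, 2699 × 2 = 5398 years.
Extension rate ≈ 533.5 / 5398 = 0.099 mm/year.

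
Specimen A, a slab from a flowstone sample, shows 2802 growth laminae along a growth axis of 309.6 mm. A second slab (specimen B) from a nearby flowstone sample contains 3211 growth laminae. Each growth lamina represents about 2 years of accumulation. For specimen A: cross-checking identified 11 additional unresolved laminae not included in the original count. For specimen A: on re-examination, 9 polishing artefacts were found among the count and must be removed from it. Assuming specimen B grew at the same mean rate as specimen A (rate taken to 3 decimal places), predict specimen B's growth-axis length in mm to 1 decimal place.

353.2 mm

Specimen A: after corrections the count is 2802 − 9 + 11 = 2804 growth laminae.
Specimen A: 2804 growth laminae at 2 years each span 2804 × 2 = 5608 years.
A: 309.6 mm over 5608 years gives 309.6 / 5608 ≈ 0.055 mm/yr.
Specimen B: at 2 years per growth lamina, 3211 × 2 = 6422 years. Length of B = 0.055 × 6422 = 353.2 mm.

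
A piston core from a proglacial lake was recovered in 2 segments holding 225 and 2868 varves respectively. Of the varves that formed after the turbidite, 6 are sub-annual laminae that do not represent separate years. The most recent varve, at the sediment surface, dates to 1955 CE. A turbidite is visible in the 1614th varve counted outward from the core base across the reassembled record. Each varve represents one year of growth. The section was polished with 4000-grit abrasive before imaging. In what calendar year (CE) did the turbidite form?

Total varves = 225 + 2868 = 3093.
Between varve 1614 and the sediment surface there are 3093 − 1614 = 1479 varves.
Removing the 6 false varves leaves 1479 − 6 = 1473 true varves beyond the turbidite.
1955 − 1473 = 482 CE.

482 CE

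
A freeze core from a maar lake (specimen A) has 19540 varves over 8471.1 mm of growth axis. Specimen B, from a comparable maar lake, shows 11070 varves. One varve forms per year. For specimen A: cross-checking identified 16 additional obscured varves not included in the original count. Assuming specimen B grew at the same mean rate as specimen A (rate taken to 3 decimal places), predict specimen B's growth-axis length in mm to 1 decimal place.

4793.3 mm

Specimen A: after corrections the count is 19540 + 16 = 19556 varves.
A: 8471.1 mm over 19556 years gives 8471.1 / 19556 ≈ 0.433 mm per year.
Length of B = 0.433 × 11070 = 4793.3 mm.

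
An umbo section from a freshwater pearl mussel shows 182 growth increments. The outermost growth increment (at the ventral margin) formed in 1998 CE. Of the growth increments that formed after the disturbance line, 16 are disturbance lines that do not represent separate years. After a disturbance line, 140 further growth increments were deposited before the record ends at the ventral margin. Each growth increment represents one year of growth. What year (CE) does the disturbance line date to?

1874 CE

140 growth increments post-date the disturbance line.
140 − 16 false = 124 true growth increments after the disturbance line.
1998 − 124 = 1874 CE.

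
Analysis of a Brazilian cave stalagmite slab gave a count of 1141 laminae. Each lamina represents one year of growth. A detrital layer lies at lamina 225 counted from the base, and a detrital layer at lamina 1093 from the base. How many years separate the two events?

1093 − 225 = 868 laminae lie between the two events.
That is 868 years at one lamina per year.

868 yr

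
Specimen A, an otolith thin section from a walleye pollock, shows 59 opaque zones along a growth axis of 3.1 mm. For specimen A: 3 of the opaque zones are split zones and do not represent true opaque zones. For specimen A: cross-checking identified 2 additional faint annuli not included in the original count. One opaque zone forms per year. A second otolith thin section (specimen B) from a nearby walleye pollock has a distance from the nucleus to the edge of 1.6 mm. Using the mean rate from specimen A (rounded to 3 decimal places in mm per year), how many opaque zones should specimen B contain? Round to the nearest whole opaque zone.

30 opaque zones

Specimen A: adjusted count: 59 − 3 + 2 = 58 opaque zones.
A: Extension rate ≈ 3.1 / 58 = 0.053 mm/yr.
For B, 1.6 / 0.053 = 30.19 years ≈ 30 opaque zones.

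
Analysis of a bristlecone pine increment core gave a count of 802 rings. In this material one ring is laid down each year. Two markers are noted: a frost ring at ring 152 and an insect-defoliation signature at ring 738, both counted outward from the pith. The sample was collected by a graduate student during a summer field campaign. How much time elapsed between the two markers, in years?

586 years

Separation: 738 − 152 = 586 rings.
One ring per year makes the interval 586 years.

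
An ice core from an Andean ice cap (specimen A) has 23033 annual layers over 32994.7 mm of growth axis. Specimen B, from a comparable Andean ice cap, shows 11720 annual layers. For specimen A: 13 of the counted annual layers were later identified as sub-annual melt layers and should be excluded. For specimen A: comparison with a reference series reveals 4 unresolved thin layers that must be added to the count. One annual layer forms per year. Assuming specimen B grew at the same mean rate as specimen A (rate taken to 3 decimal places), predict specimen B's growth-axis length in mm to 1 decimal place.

16794.8 mm

Specimen A: after corrections the count is 23033 − 13 + 4 = 23024 annual layers.
A: Extension rate ≈ 32994.7 / 23024 = 1.433 mm/year.
B's length ≈ 1.433 × 11720 = 16794.8 mm.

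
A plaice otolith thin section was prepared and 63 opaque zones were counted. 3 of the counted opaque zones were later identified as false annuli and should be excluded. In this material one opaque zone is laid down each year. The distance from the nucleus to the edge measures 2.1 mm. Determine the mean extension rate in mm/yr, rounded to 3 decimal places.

0.035 mm/yr

Correcting the raw count gives 63 − 3 = 60 true opaque zones.
Extension rate ≈ 2.1 / 60 = 0.035 mm/yr.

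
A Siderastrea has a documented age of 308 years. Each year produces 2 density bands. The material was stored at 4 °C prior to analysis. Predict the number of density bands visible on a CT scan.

Expected density bands: 308 × 2 = 616.
So 616 density bands should be present.

616 density bands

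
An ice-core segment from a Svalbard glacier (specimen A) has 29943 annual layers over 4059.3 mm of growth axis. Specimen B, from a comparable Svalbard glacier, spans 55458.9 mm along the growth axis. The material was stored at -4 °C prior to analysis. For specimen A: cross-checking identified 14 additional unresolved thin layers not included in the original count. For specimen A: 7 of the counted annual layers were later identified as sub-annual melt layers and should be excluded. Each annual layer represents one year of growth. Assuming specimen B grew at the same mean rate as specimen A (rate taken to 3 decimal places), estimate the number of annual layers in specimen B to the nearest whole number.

Specimen A: adjusted count: 29943 − 7 + 14 = 29950 annual layers.
A: 4059.3 mm over 29950 years gives 4059.3 / 29950 ≈ 0.136 mm/yr.
B spans 55458.9 / 0.136 = 407786.03 years ≈ 407786 annual layers.

407786 annual layers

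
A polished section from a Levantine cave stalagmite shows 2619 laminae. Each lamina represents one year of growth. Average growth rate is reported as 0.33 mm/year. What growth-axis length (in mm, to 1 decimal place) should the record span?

2619 years of growth are recorded.
Length ≈ 0.33 × 2619 = 864.3 mm.

864.3 mm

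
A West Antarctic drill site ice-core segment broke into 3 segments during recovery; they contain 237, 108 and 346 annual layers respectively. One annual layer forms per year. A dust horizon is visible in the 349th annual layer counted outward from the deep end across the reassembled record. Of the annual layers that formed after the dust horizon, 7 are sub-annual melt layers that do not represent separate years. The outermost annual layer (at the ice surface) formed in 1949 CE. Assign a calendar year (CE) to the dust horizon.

1614 CE

Total annual layers = 237 + 108 + 346 = 691.
The dust horizon sits at annual layer 349 from the deep end, so 691 − 349 = 342 annual layers formed after it.
Excluding 7 false annual layers: 342 − 7 = 335.
Counting back 335 years from 1949 CE places the dust horizon in 1949 − 335 = 1614 CE.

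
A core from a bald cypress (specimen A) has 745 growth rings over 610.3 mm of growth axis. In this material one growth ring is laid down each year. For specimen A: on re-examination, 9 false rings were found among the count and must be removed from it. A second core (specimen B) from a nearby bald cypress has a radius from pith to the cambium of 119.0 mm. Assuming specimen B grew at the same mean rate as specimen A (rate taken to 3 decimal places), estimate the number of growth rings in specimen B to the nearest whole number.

144 growth rings

Specimen A: true growth ring count = 745 − 9 = 736.
A: Extension rate ≈ 610.3 / 736 = 0.829 mm per year.
B spans 119.0 / 0.829 = 143.55 years ≈ 144 growth rings.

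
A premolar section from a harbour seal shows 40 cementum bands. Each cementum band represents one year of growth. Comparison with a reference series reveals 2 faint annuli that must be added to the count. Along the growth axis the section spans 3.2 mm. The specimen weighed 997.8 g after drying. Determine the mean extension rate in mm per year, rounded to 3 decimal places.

0.076 mm per year

After corrections the count is 40 + 2 = 42 cementum bands.
Extension rate ≈ 3.2 / 42 = 0.076 mm per year.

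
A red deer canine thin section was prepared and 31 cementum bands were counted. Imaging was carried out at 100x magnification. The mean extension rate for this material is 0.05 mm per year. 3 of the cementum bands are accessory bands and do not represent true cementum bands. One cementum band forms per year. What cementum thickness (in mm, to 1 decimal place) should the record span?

True cementum band count = 31 − 3 = 28.
Length ≈ 0.05 × 28 = 1.4 mm.

1.4 mm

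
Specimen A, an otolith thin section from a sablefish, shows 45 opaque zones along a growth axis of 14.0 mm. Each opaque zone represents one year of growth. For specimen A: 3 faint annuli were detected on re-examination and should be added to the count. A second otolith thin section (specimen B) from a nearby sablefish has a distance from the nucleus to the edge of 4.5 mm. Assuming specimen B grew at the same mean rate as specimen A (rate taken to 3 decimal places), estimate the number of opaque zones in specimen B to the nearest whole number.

Specimen A: after corrections the count is 45 + 3 = 48 opaque zones.
A: 14.0 mm over 48 years gives 14.0 / 48 ≈ 0.292 mm/year.
B spans 4.5 / 0.292 = 15.41 years ≈ 15 opaque zones.

15 opaque zones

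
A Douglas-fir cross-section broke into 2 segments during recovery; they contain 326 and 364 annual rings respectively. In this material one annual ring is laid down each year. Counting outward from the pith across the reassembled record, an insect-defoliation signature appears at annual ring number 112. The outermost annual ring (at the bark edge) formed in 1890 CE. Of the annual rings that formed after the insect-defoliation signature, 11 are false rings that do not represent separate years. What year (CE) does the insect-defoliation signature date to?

1323 CE

Total annual rings = 326 + 364 = 690.
Between annual ring 112 and the bark edge there are 690 − 112 = 578 annual rings.
578 − 11 false = 567 true annual rings after the insect-defoliation signature.
1890 − 567 = 1323 CE.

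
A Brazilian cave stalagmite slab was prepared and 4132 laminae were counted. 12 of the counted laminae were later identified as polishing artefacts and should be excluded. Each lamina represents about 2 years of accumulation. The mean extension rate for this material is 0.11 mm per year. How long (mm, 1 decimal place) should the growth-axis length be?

906.4 mm

Adjusted count: 4132 − 12 = 4120 laminae.
4120 laminae at 2 years each span 4120 × 2 = 8240 years.
8240 years at 0.11 mm/year gives 0.11 × 8240 = 906.4 mm.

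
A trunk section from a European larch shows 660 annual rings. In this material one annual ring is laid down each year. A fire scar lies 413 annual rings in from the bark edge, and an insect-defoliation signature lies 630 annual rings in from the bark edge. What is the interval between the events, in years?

The two markers are separated by 630 − 413 = 217 annual rings.
That is 217 years at one annual ring per year.

217 yr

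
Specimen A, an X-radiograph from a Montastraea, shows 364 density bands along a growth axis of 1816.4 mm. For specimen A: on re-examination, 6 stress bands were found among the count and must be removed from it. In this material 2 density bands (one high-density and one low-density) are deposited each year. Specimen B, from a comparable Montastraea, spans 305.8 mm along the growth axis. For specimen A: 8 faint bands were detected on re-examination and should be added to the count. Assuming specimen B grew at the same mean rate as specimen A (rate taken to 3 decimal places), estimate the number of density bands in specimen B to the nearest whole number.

62 density bands

Specimen A: true density band count = 364 − 6 + 8 = 366.
Specimen A: 366 density bands at 2 per year is 366 / 2 = 183 years.
A: Mean rate = 1816.4 mm / 183 years ≈ 9.926 mm/year.
B spans 305.8 / 9.926 = 30.81 years; at 2 density bands per year that is 30.81 × 2 ≈ 62 density bands.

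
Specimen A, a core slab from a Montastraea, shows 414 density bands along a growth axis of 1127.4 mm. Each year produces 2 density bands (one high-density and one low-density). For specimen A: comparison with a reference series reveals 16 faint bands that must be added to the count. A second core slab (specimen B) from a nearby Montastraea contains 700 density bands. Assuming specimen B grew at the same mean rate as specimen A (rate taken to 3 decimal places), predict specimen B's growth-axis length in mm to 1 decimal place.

Specimen A: correcting the raw count gives 414 + 16 = 430 true density bands.
Specimen A: 430 density bands at 2 per year is 430 / 2 = 215 years.
A: Mean rate = 1127.4 mm / 215 years ≈ 5.244 mm per year.
Specimen B: with 2 density bands per year, 700 / 2 = 350 years. Length of B = 5.244 × 350 = 1835.4 mm.

1835.4 mm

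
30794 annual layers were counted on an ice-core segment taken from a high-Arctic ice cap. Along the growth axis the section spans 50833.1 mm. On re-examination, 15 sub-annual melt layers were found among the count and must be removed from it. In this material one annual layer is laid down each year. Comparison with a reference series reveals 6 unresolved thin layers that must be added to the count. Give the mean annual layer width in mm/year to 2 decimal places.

1.65 mm/year

Correcting the raw count gives 30794 − 15 + 6 = 30785 true annual layers.
50833.1 mm over 30785 years gives 50833.1 / 30785 ≈ 1.65 mm/year.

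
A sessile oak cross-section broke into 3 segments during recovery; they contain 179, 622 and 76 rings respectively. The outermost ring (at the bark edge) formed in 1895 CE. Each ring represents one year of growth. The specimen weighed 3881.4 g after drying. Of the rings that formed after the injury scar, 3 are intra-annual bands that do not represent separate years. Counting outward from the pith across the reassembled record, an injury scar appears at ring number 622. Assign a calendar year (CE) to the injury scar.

Total rings = 179 + 622 + 76 = 877.
The injury scar sits at ring 622 from the pith, so 877 − 622 = 255 rings formed after it.
Removing the 3 false rings leaves 255 − 3 = 252 true rings beyond the injury scar.
1895 − 252 = 1643 CE.

1643 CE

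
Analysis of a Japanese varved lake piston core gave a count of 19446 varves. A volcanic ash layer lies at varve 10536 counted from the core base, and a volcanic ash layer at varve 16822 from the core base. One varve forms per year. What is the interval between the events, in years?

16822 − 10536 = 6286 varves lie between the two events.
At one varve per year, 6286 years elapsed between them.

6286 yr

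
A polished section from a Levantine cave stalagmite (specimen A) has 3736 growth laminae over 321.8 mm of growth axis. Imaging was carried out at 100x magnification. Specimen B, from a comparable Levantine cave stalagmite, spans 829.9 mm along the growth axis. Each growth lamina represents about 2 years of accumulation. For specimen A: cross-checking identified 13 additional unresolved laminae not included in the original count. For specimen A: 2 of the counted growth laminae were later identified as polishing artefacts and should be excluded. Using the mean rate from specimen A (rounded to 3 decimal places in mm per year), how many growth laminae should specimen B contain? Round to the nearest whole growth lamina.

9650 growth laminae

Specimen A: true growth lamina count = 3736 − 2 + 13 = 3747.
Specimen A: 3747 growth laminae at 2 years each span 3747 × 2 = 7494 years.
A: Extension rate ≈ 321.8 / 7494 = 0.043 mm/year.
For B, 829.9 / 0.043 = 19300.00 years; at 2 years per growth lamina that is 19300.00 / 2 ≈ 9650 growth laminae.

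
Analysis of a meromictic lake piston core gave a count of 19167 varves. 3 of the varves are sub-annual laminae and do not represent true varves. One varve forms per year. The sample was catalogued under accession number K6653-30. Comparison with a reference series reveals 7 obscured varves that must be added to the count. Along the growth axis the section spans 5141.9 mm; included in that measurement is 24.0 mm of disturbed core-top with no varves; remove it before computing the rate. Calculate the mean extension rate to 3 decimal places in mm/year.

0.267 mm/year

After corrections the count is 19167 − 3 + 7 = 19171 varves.
Removing the 24.0 mm offcut leaves 5141.9 − 24.0 = 5117.9 mm.
Extension rate ≈ 5117.9 / 19171 = 0.267 mm/year.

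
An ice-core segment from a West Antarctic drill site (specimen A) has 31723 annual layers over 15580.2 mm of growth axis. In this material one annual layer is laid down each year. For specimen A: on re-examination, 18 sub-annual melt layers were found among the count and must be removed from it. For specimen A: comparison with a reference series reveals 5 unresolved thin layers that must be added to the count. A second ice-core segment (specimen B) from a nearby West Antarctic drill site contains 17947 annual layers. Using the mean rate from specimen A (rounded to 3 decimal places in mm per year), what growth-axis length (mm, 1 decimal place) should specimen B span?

8812.0 mm

Specimen A: correcting the raw count gives 31723 − 18 + 5 = 31710 true annual layers.
A: 15580.2 mm over 31710 years gives 15580.2 / 31710 ≈ 0.491 mm/year.
Length of B = 0.491 × 17947 = 8812.0 mm.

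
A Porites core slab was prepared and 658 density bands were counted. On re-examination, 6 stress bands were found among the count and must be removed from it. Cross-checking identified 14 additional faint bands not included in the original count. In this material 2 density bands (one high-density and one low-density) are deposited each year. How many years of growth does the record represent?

Correcting the raw count gives 658 − 6 + 14 = 666 true density bands.
666 density bands at 2 per year is 666 / 2 = 333 years.

333 years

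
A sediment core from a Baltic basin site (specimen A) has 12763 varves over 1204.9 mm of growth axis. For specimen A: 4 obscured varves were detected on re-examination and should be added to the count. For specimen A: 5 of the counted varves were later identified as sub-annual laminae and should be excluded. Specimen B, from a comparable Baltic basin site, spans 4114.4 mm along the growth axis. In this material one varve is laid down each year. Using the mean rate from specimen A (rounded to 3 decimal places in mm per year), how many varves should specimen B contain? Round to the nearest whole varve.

43770 varves

Specimen A: correcting the raw count gives 12763 − 5 + 4 = 12762 true varves.
A: 1204.9 mm over 12762 years gives 1204.9 / 12762 ≈ 0.094 mm/yr.
B spans 4114.4 / 0.094 = 43770.21 years ≈ 43770 varves.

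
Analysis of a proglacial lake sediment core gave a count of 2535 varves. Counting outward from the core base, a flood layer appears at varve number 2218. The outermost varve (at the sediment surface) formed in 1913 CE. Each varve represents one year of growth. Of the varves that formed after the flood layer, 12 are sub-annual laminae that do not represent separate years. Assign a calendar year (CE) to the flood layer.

2535 − 2218 = 317 varves lie beyond the flood layer toward the sediment surface.
Excluding 12 false varves: 317 − 12 = 305.
The varve at the sediment surface is 1913 CE, so the flood layer dates to 1913 − 305 = 1608 CE.

1608 CE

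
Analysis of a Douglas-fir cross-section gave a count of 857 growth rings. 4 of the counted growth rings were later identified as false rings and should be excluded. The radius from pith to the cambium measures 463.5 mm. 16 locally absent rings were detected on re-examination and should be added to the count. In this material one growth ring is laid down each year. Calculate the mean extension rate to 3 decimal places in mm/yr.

True growth ring count = 857 − 4 + 16 = 869.
Mean rate = 463.5 mm / 869 years ≈ 0.533 mm/yr.

0.533 mm/yr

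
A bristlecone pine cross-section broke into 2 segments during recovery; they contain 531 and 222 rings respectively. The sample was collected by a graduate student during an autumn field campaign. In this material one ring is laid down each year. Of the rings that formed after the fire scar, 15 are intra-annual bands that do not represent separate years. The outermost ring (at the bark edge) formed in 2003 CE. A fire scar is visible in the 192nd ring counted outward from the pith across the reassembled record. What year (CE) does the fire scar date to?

1457 CE

Total rings = 531 + 222 = 753.
753 − 192 = 561 rings lie beyond the fire scar toward the bark edge.
Removing the 15 false rings leaves 561 − 15 = 546 true rings beyond the fire scar.
The ring at the bark edge is 2003 CE, so the fire scar dates to 2003 − 546 = 1457 CE.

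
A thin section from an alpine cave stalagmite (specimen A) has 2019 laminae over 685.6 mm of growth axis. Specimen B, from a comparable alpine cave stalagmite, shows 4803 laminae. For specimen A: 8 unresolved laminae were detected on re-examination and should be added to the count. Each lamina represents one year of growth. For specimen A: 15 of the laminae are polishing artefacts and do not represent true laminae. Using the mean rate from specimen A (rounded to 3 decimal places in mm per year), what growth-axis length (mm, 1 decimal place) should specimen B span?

1637.8 mm

Specimen A: correcting the raw count gives 2019 − 15 + 8 = 2012 true laminae.
A: Extension rate ≈ 685.6 / 2012 = 0.341 mm/yr.
For B, 0.341 mm/year × 4803 years = 1637.8 mm.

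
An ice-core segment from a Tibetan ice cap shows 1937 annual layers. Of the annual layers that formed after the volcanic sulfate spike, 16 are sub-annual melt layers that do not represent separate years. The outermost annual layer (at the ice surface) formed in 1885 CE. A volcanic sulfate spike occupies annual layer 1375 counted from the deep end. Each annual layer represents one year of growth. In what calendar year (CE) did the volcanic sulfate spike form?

Between annual layer 1375 and the ice surface there are 1937 − 1375 = 562 annual layers.
Removing the 16 false annual layers leaves 562 − 16 = 546 true annual layers beyond the volcanic sulfate spike.
The annual layer at the ice surface is 1885 CE, so the volcanic sulfate spike dates to 1885 − 546 = 1339 CE.

1339 CE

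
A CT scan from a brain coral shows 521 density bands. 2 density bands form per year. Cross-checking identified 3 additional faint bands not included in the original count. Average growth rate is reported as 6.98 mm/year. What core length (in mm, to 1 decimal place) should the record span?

1828.8 mm

True density band count = 521 + 3 = 524.
524 density bands at 2 per year is 524 / 2 = 262 years.
Length ≈ 6.98 × 262 = 1828.8 mm.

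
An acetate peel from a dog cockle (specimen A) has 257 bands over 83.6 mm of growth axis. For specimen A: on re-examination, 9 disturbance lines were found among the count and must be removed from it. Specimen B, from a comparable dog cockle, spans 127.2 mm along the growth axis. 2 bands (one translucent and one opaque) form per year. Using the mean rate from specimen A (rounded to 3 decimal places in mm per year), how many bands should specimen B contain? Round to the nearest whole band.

Specimen A: correcting the raw count gives 257 − 9 = 248 true bands.
Specimen A: with 2 bands per year, 248 / 2 = 124 years.
A: Mean rate = 83.6 mm / 124 years ≈ 0.674 mm per year.
Specimen B: 127.2 mm / 0.674 mm per year = 188.72 years; at 2 bands per year that is 188.72 × 2 ≈ 377 bands.

377 bands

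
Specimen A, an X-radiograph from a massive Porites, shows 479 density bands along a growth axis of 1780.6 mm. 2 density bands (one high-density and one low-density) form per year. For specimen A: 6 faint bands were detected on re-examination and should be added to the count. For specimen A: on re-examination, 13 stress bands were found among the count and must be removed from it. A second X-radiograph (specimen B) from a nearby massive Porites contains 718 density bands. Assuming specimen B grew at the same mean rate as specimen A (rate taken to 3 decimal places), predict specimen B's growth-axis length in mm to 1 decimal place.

Specimen A: adjusted count: 479 − 13 + 6 = 472 density bands.
Specimen A: 472 density bands at 2 per year is 472 / 2 = 236 years.
A: 1780.6 mm over 236 years gives 1780.6 / 236 ≈ 7.545 mm per year.
Specimen B: 718 density bands at 2 per year is 718 / 2 = 359 years. Length of B = 7.545 × 359 = 2708.7 mm.

2708.7 mm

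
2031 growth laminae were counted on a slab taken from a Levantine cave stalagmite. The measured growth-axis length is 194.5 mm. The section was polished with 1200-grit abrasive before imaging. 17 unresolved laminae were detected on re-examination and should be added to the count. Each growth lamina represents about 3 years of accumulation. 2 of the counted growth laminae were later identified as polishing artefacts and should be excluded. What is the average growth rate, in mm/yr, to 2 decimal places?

After corrections the count is 2031 − 2 + 17 = 2046 growth laminae.
Multiplying by 3 years per growth lamina: 2046 × 3 = 6138 years.
194.5 mm over 6138 years gives 194.5 / 6138 ≈ 0.03 mm/yr.

0.03 mm/yr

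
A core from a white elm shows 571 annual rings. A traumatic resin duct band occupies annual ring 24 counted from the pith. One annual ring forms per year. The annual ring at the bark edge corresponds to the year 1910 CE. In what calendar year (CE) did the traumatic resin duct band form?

1363 CE

571 − 24 = 547 annual rings lie beyond the traumatic resin duct band toward the bark edge.
The annual ring at the bark edge is 1910 CE, so the traumatic resin duct band dates to 1910 − 547 = 1363 CE.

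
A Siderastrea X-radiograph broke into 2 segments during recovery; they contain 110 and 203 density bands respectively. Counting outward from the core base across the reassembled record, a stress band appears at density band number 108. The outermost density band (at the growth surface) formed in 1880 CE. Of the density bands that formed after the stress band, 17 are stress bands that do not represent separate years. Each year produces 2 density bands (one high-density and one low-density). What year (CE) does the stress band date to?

1786 CE

Total density bands = 110 + 203 = 313.
The stress band sits at density band 108 from the core base, so 313 − 108 = 205 density bands formed after it.
Excluding 17 false density bands: 205 − 17 = 188.
With 2 density bands per year, 188 / 2 = 94 years.
Counting back 94 years from 1880 CE places the stress band in 1880 − 94 = 1786 CE.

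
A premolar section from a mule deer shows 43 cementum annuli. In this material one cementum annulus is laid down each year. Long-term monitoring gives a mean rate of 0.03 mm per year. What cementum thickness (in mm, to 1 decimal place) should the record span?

The record spans 43 years at 0.03 mm per year.
Predicted length = 0.03 mm/year × 43 years = 1.3 mm.

1.3 mm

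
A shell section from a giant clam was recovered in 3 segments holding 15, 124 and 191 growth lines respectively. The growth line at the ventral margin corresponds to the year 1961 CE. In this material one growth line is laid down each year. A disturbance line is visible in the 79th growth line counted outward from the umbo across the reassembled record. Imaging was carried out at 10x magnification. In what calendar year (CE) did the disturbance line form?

1710 CE

Total growth lines = 15 + 124 + 191 = 330.
330 − 79 = 251 growth lines lie beyond the disturbance line toward the ventral margin.
Counting back 251 years from 1961 CE places the disturbance line in 1961 − 251 = 1710 CE.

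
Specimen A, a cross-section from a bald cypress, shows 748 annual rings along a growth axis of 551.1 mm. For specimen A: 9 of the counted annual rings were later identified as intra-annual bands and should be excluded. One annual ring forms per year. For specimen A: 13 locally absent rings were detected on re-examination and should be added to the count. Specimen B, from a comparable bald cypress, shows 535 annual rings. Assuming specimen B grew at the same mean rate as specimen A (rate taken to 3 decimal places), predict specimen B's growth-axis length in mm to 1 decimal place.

Specimen A: true annual ring count = 748 − 9 + 13 = 752.
A: Extension rate ≈ 551.1 / 752 = 0.733 mm per year.
B's length ≈ 0.733 × 535 = 392.2 mm.

392.2 mm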